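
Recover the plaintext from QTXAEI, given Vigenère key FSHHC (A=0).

LBQTCD

Repeat the key across the ciphertext: FSHHCF
Q(16)−F(5): 11 → L
T(19)−S(18): 1 → B
X(23)−H(7): 16 → Q
A(0)−H(7): -7≡19 → T
E(4)−C(2): 2 → C
I(8)−F(5): 3 → D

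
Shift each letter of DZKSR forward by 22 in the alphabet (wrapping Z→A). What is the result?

D(3): 3+22=25 → Z
Z(25): 25+22=47≡21 → V
K(10): 10+22=32≡6 → G
S(18): 18+22=40≡14 → O
R(17): 17+22=39≡13 → N

ZVGON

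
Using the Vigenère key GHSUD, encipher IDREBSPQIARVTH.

OKJYEYWICDXCLB

Repeat the key across the message: GHSUDGHSUDGHSU
I(8)+G(6): 14 → O
D(3)+H(7): 10 → K
R(17)+S(18): 35≡9 → J
E(4)+U(20): 24 → Y
B(1)+D(3): 4 → E
S(18)+G(6): 24 → Y
P(15)+H(7): 22 → W
Q(16)+S(18): 34≡8 → I
I(8)+U(20): 28≡2 → C
A(0)+D(3): 3 → D
R(17)+G(6): 23 → X
V(21)+H(7): 28≡2 → C
T(19)+S(18): 37≡11 → L
H(7)+U(20): 27≡1 → B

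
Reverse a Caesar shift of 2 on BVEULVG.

B(1): 1−2=-1≡25 → Z
V(21): 21−2=19 → T
E(4): 4−2=2 → C
U(20): 20−2=18 → S
L(11): 11−2=9 → J
V(21): 21−2=19 → T
G(6): 6−2=4 → E

ZTCSJTE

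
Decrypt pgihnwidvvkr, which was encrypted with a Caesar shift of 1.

p(15): 15−1=14 → o
g(6): 6−1=5 → f
i(8): 8−1=7 → h
h(7): 7−1=6 → g
n(13): 13−1=12 → m
w(22): 22−1=21 → v
i(8): 8−1=7 → h
d(3): 3−1=2 → c
v(21): 21−1=20 → u
v(21): 21−1=20 → u
k(10): 10−1=9 → j
r(17): 17−1=16 → q

ofhgmvhcuujq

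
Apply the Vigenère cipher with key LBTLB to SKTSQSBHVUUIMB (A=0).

DLMDRDCAGVFJFM

Repeat the key across the message: LBTLBLBTLBLBTL
S(18)+L(11): 29≡3 → D
K(10)+B(1): 11 → L
T(19)+T(19): 38≡12 → M
S(18)+L(11): 29≡3 → D
Q(16)+B(1): 17 → R
S(18)+L(11): 29≡3 → D
B(1)+B(1): 2 → C
H(7)+T(19): 26≡0 → A
V(21)+L(11): 32≡6 → G
U(20)+B(1): 21 → V
U(20)+L(11): 31≡5 → F
I(8)+B(1): 9 → J
M(12)+T(19): 31≡5 → F
B(1)+L(11): 12 → M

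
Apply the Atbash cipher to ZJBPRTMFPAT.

AQYKIGNUKZG

Z(25) → A(0)
J(9) → Q(16)
B(1) → Y(24)
P(15) → K(10)
R(17) → I(8)
T(19) → G(6)
M(12) → N(13)
F(5) → U(20)
P(15) → K(10)
A(0) → Z(25)
T(19) → G(6)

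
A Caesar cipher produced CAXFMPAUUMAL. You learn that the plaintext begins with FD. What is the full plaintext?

From the crib: C(2)−F(5)=-3≡23, so the shift is 23.
Subtract 23 from each ciphertext letter:
C(2): 2−23=-21≡5 → F
A(0): 0−23=-23≡3 → D
X(23): 23−23=0 → A
F(5): 5−23=-18≡8 → I
M(12): 12−23=-11≡15 → P
P(15): 15−23=-8≡18 → S
A(0): 0−23=-23≡3 → D
U(20): 20−23=-3≡23 → X
U(20): 20−23=-3≡23 → X
M(12): 12−23=-11≡15 → P
A(0): 0−23=-23≡3 → D
L(11): 11−23=-12≡14 → O

FDAIPSDXXPDO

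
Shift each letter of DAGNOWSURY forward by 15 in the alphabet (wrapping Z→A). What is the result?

SPVCDLHJGN

D(3): 3+15=18 → S
A(0): 0+15=15 → P
G(6): 6+15=21 → V
N(13): 13+15=28≡2 → C
O(14): 14+15=29≡3 → D
W(22): 22+15=37≡11 → L
S(18): 18+15=33≡7 → H
U(20): 20+15=35≡9 → J
R(17): 17+15=32≡6 → G
Y(24): 24+15=39≡13 → N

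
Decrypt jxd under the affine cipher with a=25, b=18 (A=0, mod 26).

jvp

The inverse of 25 mod 26 is 25, since 25·25=625≡1. Apply D(y)=25·(y−18) mod 26:
j(9): 25·(9−18)=-225≡9 → j
x(23): 25·(23−18)=125≡21 → v
d(3): 25·(3−18)=-375≡15 → p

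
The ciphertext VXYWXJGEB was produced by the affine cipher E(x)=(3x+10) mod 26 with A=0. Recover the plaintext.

VNWENRQYX

The inverse of 3 mod 26 is 9, since 3·9=27≡1. Apply D(y)=9·(y−10) mod 26:
V(21): 9·(21−10)=99≡21 → V
X(23): 9·(23−10)=117≡13 → N
Y(24): 9·(24−10)=126≡22 → W
W(22): 9·(22−10)=108≡4 → E
X(23): 9·(23−10)=117≡13 → N
J(9): 9·(9−10)=-9≡17 → R
G(6): 9·(6−10)=-36≡16 → Q
E(4): 9·(4−10)=-54≡24 → Y
B(1): 9·(1−10)=-81≡23 → X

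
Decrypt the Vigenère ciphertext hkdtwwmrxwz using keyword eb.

Repeat the key across the ciphertext: ebebebebebe
h(7)−e(4): 3 → d
k(10)−b(1): 9 → j
d(3)−e(4): -1≡25 → z
t(19)−b(1): 18 → s
w(22)−e(4): 18 → s
w(22)−b(1): 21 → v
m(12)−e(4): 8 → i
r(17)−b(1): 16 → q
x(23)−e(4): 19 → t
w(22)−b(1): 21 → v
z(25)−e(4): 21 → v

djzssviqtvv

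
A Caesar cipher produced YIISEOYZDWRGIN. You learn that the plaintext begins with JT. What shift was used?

15

From the crib: Y(24)−J(9)=15, so the shift is 15.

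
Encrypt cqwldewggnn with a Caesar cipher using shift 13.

pdjyqrjttaa

c(2): 2+13=15 → p
q(16): 16+13=29≡3 → d
w(22): 22+13=35≡9 → j
l(11): 11+13=24 → y
d(3): 3+13=16 → q
e(4): 4+13=17 → r
w(22): 22+13=35≡9 → j
g(6): 6+13=19 → t
g(6): 6+13=19 → t
n(13): 13+13=26≡0 → a
n(13): 13+13=26≡0 → a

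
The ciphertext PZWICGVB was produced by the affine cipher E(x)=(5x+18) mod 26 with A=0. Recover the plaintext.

PRGYCILH

The inverse of 5 mod 26 is 21, since 5·21=105≡1. Apply D(y)=21·(y−18) mod 26:
P(15): 21·(15−18)=-63≡15 → P
Z(25): 21·(25−18)=147≡17 → R
W(22): 21·(22−18)=84≡6 → G
I(8): 21·(8−18)=-210≡24 → Y
C(2): 21·(2−18)=-336≡2 → C
G(6): 21·(6−18)=-252≡8 → I
V(21): 21·(21−18)=63≡11 → L
B(1): 21·(1−18)=-357≡7 → H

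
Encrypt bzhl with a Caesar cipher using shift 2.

b(1): 1+2=3 → d
z(25): 25+2=27≡1 → b
h(7): 7+2=9 → j
l(11): 11+2=13 → n

dbjn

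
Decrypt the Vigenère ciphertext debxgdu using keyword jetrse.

uaigozl

Repeat the key across the ciphertext: jetrsej
d(3)−j(9): -6≡20 → u
e(4)−e(4): 0 → a
b(1)−t(19): -18≡8 → i
x(23)−r(17): 6 → g
g(6)−s(18): -12≡14 → o
d(3)−e(4): -1≡25 → z
u(20)−j(9): 11 → l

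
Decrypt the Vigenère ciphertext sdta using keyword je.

Repeat the key across the ciphertext: jeje
s(18)−j(9): 9 → j
d(3)−e(4): -1≡25 → z
t(19)−j(9): 10 → k
a(0)−e(4): -4≡22 → w

jzkw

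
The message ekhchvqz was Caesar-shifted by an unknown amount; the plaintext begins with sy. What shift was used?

From the crib: e(4)−s(18)=-14≡12, so the shift is 12.

12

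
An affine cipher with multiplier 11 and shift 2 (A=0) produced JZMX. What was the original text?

DVIJ

The inverse of 11 mod 26 is 19, since 11·19=209≡1. Apply D(y)=19·(y−2) mod 26:
J(9): 19·(9−2)=133≡3 → D
Z(25): 19·(25−2)=437≡21 → V
M(12): 19·(12−2)=190≡8 → I
X(23): 19·(23−2)=399≡9 → J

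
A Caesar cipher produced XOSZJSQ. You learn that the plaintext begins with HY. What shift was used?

16

From the crib: X(23)−H(7)=16, so the shift is 16.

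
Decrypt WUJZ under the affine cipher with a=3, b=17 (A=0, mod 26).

The inverse of 3 mod 26 is 9, since 3·9=27≡1. Apply D(y)=9·(y−17) mod 26:
W(22): 9·(22−17)=45≡19 → T
U(20): 9·(20−17)=27≡1 → B
J(9): 9·(9−17)=-72≡6 → G
Z(25): 9·(25−17)=72≡20 → U

TBGU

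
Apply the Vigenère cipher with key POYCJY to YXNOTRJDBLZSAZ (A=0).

Repeat the key across the message: POYCJYPOYCJYPO
Y(24)+P(15): 39≡13 → N
X(23)+O(14): 37≡11 → L
N(13)+Y(24): 37≡11 → L
O(14)+C(2): 16 → Q
T(19)+J(9): 28≡2 → C
R(17)+Y(24): 41≡15 → P
J(9)+P(15): 24 → Y
D(3)+O(14): 17 → R
B(1)+Y(24): 25 → Z
L(11)+C(2): 13 → N
Z(25)+J(9): 34≡8 → I
S(18)+Y(24): 42≡16 → Q
A(0)+P(15): 15 → P
Z(25)+O(14): 39≡13 → N

NLLQCPYRZNIQPN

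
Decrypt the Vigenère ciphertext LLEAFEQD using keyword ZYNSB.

Repeat the key across the ciphertext: ZYNSBZYN
L(11)−Z(25): -14≡12 → M
L(11)−Y(24): -13≡13 → N
E(4)−N(13): -9≡17 → R
A(0)−S(18): -18≡8 → I
F(5)−B(1): 4 → E
E(4)−Z(25): -21≡5 → F
Q(16)−Y(24): -8≡18 → S
D(3)−N(13): -10≡16 → Q

MNRIEFSQ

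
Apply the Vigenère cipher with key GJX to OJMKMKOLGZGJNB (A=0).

Repeat the key across the message: GJXGJXGJXGJXGJ
O(14)+G(6): 20 → U
J(9)+J(9): 18 → S
M(12)+X(23): 35≡9 → J
K(10)+G(6): 16 → Q
M(12)+J(9): 21 → V
K(10)+X(23): 33≡7 → H
O(14)+G(6): 20 → U
L(11)+J(9): 20 → U
G(6)+X(23): 29≡3 → D
Z(25)+G(6): 31≡5 → F
G(6)+J(9): 15 → P
J(9)+X(23): 32≡6 → G
N(13)+G(6): 19 → T
B(1)+J(9): 10 → K

USJQVHUUDFPGTK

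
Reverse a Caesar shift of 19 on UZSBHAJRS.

BGZIOHQYZ

U(20): 20−19=1 → B
Z(25): 25−19=6 → G
S(18): 18−19=-1≡25 → Z
B(1): 1−19=-18≡8 → I
H(7): 7−19=-12≡14 → O
A(0): 0−19=-19≡7 → H
J(9): 9−19=-10≡16 → Q
R(17): 17−19=-2≡24 → Y
S(18): 18−19=-1≡25 → Z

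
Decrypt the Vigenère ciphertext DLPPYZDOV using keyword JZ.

UMGQPAUPM

Repeat the key across the ciphertext: JZJZJZJZJ
D(3)−J(9): -6≡20 → U
L(11)−Z(25): -14≡12 → M
P(15)−J(9): 6 → G
P(15)−Z(25): -10≡16 → Q
Y(24)−J(9): 15 → P
Z(25)−Z(25): 0 → A
D(3)−J(9): -6≡20 → U
O(14)−Z(25): -11≡15 → P
V(21)−J(9): 12 → M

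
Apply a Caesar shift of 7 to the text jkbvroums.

qricyvbtz

j(9): 9+7=16 → q
k(10): 10+7=17 → r
b(1): 1+7=8 → i
v(21): 21+7=28≡2 → c
r(17): 17+7=24 → y
o(14): 14+7=21 → v
u(20): 20+7=27≡1 → b
m(12): 12+7=19 → t
s(18): 18+7=25 → z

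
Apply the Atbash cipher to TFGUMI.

GUTFNR

T(19) → G(6)
F(5) → U(20)
G(6) → T(19)
U(20) → F(5)
M(12) → N(13)
I(8) → R(17)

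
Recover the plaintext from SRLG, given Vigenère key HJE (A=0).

LIHZ

Repeat the key across the ciphertext: HJEH
S(18)−H(7): 11 → L
R(17)−J(9): 8 → I
L(11)−E(4): 7 → H
G(6)−H(7): -1≡25 → Z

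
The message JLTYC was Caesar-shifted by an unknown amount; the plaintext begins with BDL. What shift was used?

From the crib: J(9)−B(1)=8, so the shift is 8.

8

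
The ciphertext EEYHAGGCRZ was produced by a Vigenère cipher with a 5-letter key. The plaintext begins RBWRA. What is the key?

Subtract each crib letter from the matching ciphertext letter (mod 26):
E(4)−R(17)=-13≡13 → N
E(4)−B(1)=3 → D
Y(24)−W(22)=2 → C
H(7)−R(17)=-10≡16 → Q
A(0)−A(0)=0 → A

NDCQA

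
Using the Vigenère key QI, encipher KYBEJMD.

Repeat the key across the message: QIQIQIQ
K(10)+Q(16): 26≡0 → A
Y(24)+I(8): 32≡6 → G
B(1)+Q(16): 17 → R
E(4)+I(8): 12 → M
J(9)+Q(16): 25 → Z
M(12)+I(8): 20 → U
D(3)+Q(16): 19 → T

AGRMZUT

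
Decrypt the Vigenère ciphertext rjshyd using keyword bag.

qjmgyx

Repeat the key across the ciphertext: bagbag
r(17)−b(1): 16 → q
j(9)−a(0): 9 → j
s(18)−g(6): 12 → m
h(7)−b(1): 6 → g
y(24)−a(0): 24 → y
d(3)−g(6): -3≡23 → x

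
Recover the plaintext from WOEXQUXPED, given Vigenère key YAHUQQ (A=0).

Repeat the key across the ciphertext: YAHUQQYAHU
W(22)−Y(24): -2≡24 → Y
O(14)−A(0): 14 → O
E(4)−H(7): -3≡23 → X
X(23)−U(20): 3 → D
Q(16)−Q(16): 0 → A
U(20)−Q(16): 4 → E
X(23)−Y(24): -1≡25 → Z
P(15)−A(0): 15 → P
E(4)−H(7): -3≡23 → X
D(3)−U(20): -17≡9 → J

YOXDAEZPXJ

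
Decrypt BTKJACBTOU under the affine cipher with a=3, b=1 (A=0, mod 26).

The inverse of 3 mod 26 is 9, since 3·9=27≡1. Apply D(y)=9·(y−1) mod 26:
B(1): 9·(1−1)=0 → A
T(19): 9·(19−1)=162≡6 → G
K(10): 9·(10−1)=81≡3 → D
J(9): 9·(9−1)=72≡20 → U
A(0): 9·(0−1)=-9≡17 → R
C(2): 9·(2−1)=9 → J
B(1): 9·(1−1)=0 → A
T(19): 9·(19−1)=162≡6 → G
O(14): 9·(14−1)=117≡13 → N
U(20): 9·(20−1)=171≡15 → P

AGDURJAGNP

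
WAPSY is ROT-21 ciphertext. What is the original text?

W(22): 22−21=1 → B
A(0): 0−21=-21≡5 → F
P(15): 15−21=-6≡20 → U
S(18): 18−21=-3≡23 → X
Y(24): 24−21=3 → D

BFUXD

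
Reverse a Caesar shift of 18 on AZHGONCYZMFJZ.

IHPOWVKGHUNRH

A(0): 0−18=-18≡8 → I
Z(25): 25−18=7 → H
H(7): 7−18=-11≡15 → P
G(6): 6−18=-12≡14 → O
O(14): 14−18=-4≡22 → W
N(13): 13−18=-5≡21 → V
C(2): 2−18=-16≡10 → K
Y(24): 24−18=6 → G
Z(25): 25−18=7 → H
M(12): 12−18=-6≡20 → U
F(5): 5−18=-13≡13 → N
J(9): 9−18=-9≡17 → R
Z(25): 25−18=7 → H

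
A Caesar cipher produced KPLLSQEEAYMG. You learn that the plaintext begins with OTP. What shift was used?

22

From the crib: K(10)−O(14)=-4≡22, so the shift is 22.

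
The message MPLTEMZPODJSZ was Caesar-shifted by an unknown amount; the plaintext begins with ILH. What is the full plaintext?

ILHPAIVLKZFOV

From the crib: M(12)−I(8)=4, so the shift is 4.
Subtract 4 from each ciphertext letter:
M(12): 12−4=8 → I
P(15): 15−4=11 → L
L(11): 11−4=7 → H
T(19): 19−4=15 → P
E(4): 4−4=0 → A
M(12): 12−4=8 → I
Z(25): 25−4=21 → V
P(15): 15−4=11 → L
O(14): 14−4=10 → K
D(3): 3−4=-1≡25 → Z
J(9): 9−4=5 → F
S(18): 18−4=14 → O
Z(25): 25−4=21 → V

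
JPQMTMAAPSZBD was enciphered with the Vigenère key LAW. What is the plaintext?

Repeat the key across the ciphertext: LAWLAWLAWLAWL
J(9)−L(11): -2≡24 → Y
P(15)−A(0): 15 → P
Q(16)−W(22): -6≡20 → U
M(12)−L(11): 1 → B
T(19)−A(0): 19 → T
M(12)−W(22): -10≡16 → Q
A(0)−L(11): -11≡15 → P
A(0)−A(0): 0 → A
P(15)−W(22): -7≡19 → T
S(18)−L(11): 7 → H
Z(25)−A(0): 25 → Z
B(1)−W(22): -21≡5 → F
D(3)−L(11): -8≡18 → S

YPUBTQPATHZFS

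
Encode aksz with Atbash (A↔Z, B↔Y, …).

zpha

a(0) → z(25)
k(10) → p(15)
s(18) → h(7)
z(25) → a(0)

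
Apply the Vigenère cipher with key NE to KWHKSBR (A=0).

XAUOFFE

Repeat the key across the message: NENENEN
K(10)+N(13): 23 → X
W(22)+E(4): 26≡0 → A
H(7)+N(13): 20 → U
K(10)+E(4): 14 → O
S(18)+N(13): 31≡5 → F
B(1)+E(4): 5 → F
R(17)+N(13): 30≡4 → E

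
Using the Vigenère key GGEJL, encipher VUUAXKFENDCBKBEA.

BAYJIQLIWOIHOKPG

Repeat the key across the message: GGEJLGGEJLGGEJLG
V(21)+G(6): 27≡1 → B
U(20)+G(6): 26≡0 → A
U(20)+E(4): 24 → Y
A(0)+J(9): 9 → J
X(23)+L(11): 34≡8 → I
K(10)+G(6): 16 → Q
F(5)+G(6): 11 → L
E(4)+E(4): 8 → I
N(13)+J(9): 22 → W
D(3)+L(11): 14 → O
C(2)+G(6): 8 → I
B(1)+G(6): 7 → H
K(10)+E(4): 14 → O
B(1)+J(9): 10 → K
E(4)+L(11): 15 → P
A(0)+G(6): 6 → G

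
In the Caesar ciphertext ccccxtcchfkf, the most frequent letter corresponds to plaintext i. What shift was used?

The most frequent ciphertext letter is c (appears 6 times).
c is position 2; i is position 8.
Shift = -6≡20.

20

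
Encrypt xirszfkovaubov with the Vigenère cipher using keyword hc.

Repeat the key across the message: hchchchchchchc
x(23)+h(7): 30≡4 → e
i(8)+c(2): 10 → k
r(17)+h(7): 24 → y
s(18)+c(2): 20 → u
z(25)+h(7): 32≡6 → g
f(5)+c(2): 7 → h
k(10)+h(7): 17 → r
o(14)+c(2): 16 → q
v(21)+h(7): 28≡2 → c
a(0)+c(2): 2 → c
u(20)+h(7): 27≡1 → b
b(1)+c(2): 3 → d
o(14)+h(7): 21 → v
v(21)+c(2): 23 → x

ekyughrqccbdvx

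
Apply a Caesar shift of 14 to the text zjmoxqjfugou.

nxaclextiuci

z(25): 25+14=39≡13 → n
j(9): 9+14=23 → x
m(12): 12+14=26≡0 → a
o(14): 14+14=28≡2 → c
x(23): 23+14=37≡11 → l
q(16): 16+14=30≡4 → e
j(9): 9+14=23 → x
f(5): 5+14=19 → t
u(20): 20+14=34≡8 → i
g(6): 6+14=20 → u
o(14): 14+14=28≡2 → c
u(20): 20+14=34≡8 → i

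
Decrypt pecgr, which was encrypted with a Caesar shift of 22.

tigkv

p(15): 15−22=-7≡19 → t
e(4): 4−22=-18≡8 → i
c(2): 2−22=-20≡6 → g
g(6): 6−22=-16≡10 → k
r(17): 17−22=-5≡21 → v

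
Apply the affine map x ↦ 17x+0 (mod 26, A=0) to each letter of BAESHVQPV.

RAQUPTMVT

B(1): 17·1+0=17 → R
A(0): 17·0+0=0 → A
E(4): 17·4+0=68≡16 → Q
S(18): 17·18+0=306≡20 → U
H(7): 17·7+0=119≡15 → P
V(21): 17·21+0=357≡19 → T
Q(16): 17·16+0=272≡12 → M
P(15): 17·15+0=255≡21 → V
V(21): 17·21+0=357≡19 → T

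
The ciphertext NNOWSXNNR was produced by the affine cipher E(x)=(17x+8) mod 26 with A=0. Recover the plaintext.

The inverse of 17 mod 26 is 23, since 17·23=391≡1. Apply D(y)=23·(y−8) mod 26:
N(13): 23·(13−8)=115≡11 → L
N(13): 23·(13−8)=115≡11 → L
O(14): 23·(14−8)=138≡8 → I
W(22): 23·(22−8)=322≡10 → K
S(18): 23·(18−8)=230≡22 → W
X(23): 23·(23−8)=345≡7 → H
N(13): 23·(13−8)=115≡11 → L
N(13): 23·(13−8)=115≡11 → L
R(17): 23·(17−8)=207≡25 → Z

LLIKWHLLZ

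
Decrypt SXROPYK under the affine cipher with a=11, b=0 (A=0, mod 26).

EVLGZOI

The inverse of 11 mod 26 is 19, since 11·19=209≡1. Apply D(y)=19·(y−0) mod 26:
S(18): 19·(18−0)=342≡4 → E
X(23): 19·(23−0)=437≡21 → V
R(17): 19·(17−0)=323≡11 → L
O(14): 19·(14−0)=266≡6 → G
P(15): 19·(15−0)=285≡25 → Z
Y(24): 19·(24−0)=456≡14 → O
K(10): 19·(10−0)=190≡8 → I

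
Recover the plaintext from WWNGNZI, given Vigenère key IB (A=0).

Repeat the key across the ciphertext: IBIBIBI
W(22)−I(8): 14 → O
W(22)−B(1): 21 → V
N(13)−I(8): 5 → F
G(6)−B(1): 5 → F
N(13)−I(8): 5 → F
Z(25)−B(1): 24 → Y
I(8)−I(8): 0 → A

OVFFFYA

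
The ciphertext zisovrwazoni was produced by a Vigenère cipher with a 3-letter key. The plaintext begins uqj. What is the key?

fsj

Subtract each crib letter from the matching ciphertext letter (mod 26):
z(25)−u(20)=5 → f
i(8)−q(16)=-8≡18 → s
s(18)−j(9)=9 → j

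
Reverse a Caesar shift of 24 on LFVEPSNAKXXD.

NHXGRUPCMZZF

L(11): 11−24=-13≡13 → N
F(5): 5−24=-19≡7 → H
V(21): 21−24=-3≡23 → X
E(4): 4−24=-20≡6 → G
P(15): 15−24=-9≡17 → R
S(18): 18−24=-6≡20 → U
N(13): 13−24=-11≡15 → P
A(0): 0−24=-24≡2 → C
K(10): 10−24=-14≡12 → M
X(23): 23−24=-1≡25 → Z
X(23): 23−24=-1≡25 → Z
D(3): 3−24=-21≡5 → F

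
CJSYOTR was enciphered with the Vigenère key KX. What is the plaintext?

SMIBEWH

Repeat the key across the ciphertext: KXKXKXK
C(2)−K(10): -8≡18 → S
J(9)−X(23): -14≡12 → M
S(18)−K(10): 8 → I
Y(24)−X(23): 1 → B
O(14)−K(10): 4 → E
T(19)−X(23): -4≡22 → W
R(17)−K(10): 7 → H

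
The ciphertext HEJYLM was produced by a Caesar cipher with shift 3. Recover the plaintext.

H(7): 7−3=4 → E
E(4): 4−3=1 → B
J(9): 9−3=6 → G
Y(24): 24−3=21 → V
L(11): 11−3=8 → I
M(12): 12−3=9 → J

EBGVIJ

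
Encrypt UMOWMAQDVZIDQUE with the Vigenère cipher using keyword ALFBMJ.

UXTXYJQOAAUMQFJ

Repeat the key across the message: ALFBMJALFBMJALF
U(20)+A(0): 20 → U
M(12)+L(11): 23 → X
O(14)+F(5): 19 → T
W(22)+B(1): 23 → X
M(12)+M(12): 24 → Y
A(0)+J(9): 9 → J
Q(16)+A(0): 16 → Q
D(3)+L(11): 14 → O
V(21)+F(5): 26≡0 → A
Z(25)+B(1): 26≡0 → A
I(8)+M(12): 20 → U
D(3)+J(9): 12 → M
Q(16)+A(0): 16 → Q
U(20)+L(11): 31≡5 → F
E(4)+F(5): 9 → J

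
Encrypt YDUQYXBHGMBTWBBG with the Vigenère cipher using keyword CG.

Repeat the key across the message: CGCGCGCGCGCGCGCG
Y(24)+C(2): 26≡0 → A
D(3)+G(6): 9 → J
U(20)+C(2): 22 → W
Q(16)+G(6): 22 → W
Y(24)+C(2): 26≡0 → A
X(23)+G(6): 29≡3 → D
B(1)+C(2): 3 → D
H(7)+G(6): 13 → N
G(6)+C(2): 8 → I
M(12)+G(6): 18 → S
B(1)+C(2): 3 → D
T(19)+G(6): 25 → Z
W(22)+C(2): 24 → Y
B(1)+G(6): 7 → H
B(1)+C(2): 3 → D
G(6)+G(6): 12 → M

AJWWADDNISDZYHDM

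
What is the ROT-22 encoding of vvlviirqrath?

v(21): 21+22=43≡17 → r
v(21): 21+22=43≡17 → r
l(11): 11+22=33≡7 → h
v(21): 21+22=43≡17 → r
i(8): 8+22=30≡4 → e
i(8): 8+22=30≡4 → e
r(17): 17+22=39≡13 → n
q(16): 16+22=38≡12 → m
r(17): 17+22=39≡13 → n
a(0): 0+22=22 → w
t(19): 19+22=41≡15 → p
h(7): 7+22=29≡3 → d

rrhreenmnwpd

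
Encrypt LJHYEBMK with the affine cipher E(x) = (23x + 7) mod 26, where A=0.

L(11): 23·11+7=260≡0 → A
J(9): 23·9+7=214≡6 → G
H(7): 23·7+7=168≡12 → M
Y(24): 23·24+7=559≡13 → N
E(4): 23·4+7=99≡21 → V
B(1): 23·1+7=30≡4 → E
M(12): 23·12+7=283≡23 → X
K(10): 23·10+7=237≡3 → D

AGMNVEXD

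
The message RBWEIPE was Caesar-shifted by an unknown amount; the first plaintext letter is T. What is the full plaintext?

TDYGKRG

From the crib: R(17)−T(19)=-2≡24, so the shift is 24.
Subtract 24 from each ciphertext letter:
R(17): 17−24=-7≡19 → T
B(1): 1−24=-23≡3 → D
W(22): 22−24=-2≡24 → Y
E(4): 4−24=-20≡6 → G
I(8): 8−24=-16≡10 → K
P(15): 15−24=-9≡17 → R
E(4): 4−24=-20≡6 → G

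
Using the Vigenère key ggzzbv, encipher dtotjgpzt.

Repeat the key across the message: ggzzbvggz
d(3)+g(6): 9 → j
t(19)+g(6): 25 → z
o(14)+z(25): 39≡13 → n
t(19)+z(25): 44≡18 → s
j(9)+b(1): 10 → k
g(6)+v(21): 27≡1 → b
p(15)+g(6): 21 → v
z(25)+g(6): 31≡5 → f
t(19)+z(25): 44≡18 → s

jznskbvfs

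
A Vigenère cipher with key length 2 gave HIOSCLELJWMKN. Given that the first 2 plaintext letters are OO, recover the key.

TU

Subtract each crib letter from the matching ciphertext letter (mod 26):
H(7)−O(14)=-7≡19 → T
I(8)−O(14)=-6≡20 → U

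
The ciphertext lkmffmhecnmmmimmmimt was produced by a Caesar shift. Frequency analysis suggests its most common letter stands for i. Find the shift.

4

The most frequent ciphertext letter is m (appears 9 times).
m is position 12; i is position 8.
Shift = 4.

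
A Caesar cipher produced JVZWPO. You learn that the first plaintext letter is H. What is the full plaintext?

HTXUNM

From the crib: J(9)−H(7)=2, so the shift is 2.
Subtract 2 from each ciphertext letter:
J(9): 9−2=7 → H
V(21): 21−2=19 → T
Z(25): 25−2=23 → X
W(22): 22−2=20 → U
P(15): 15−2=13 → N
O(14): 14−2=12 → M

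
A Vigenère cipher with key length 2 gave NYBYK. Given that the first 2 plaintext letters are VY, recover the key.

Subtract each crib letter from the matching ciphertext letter (mod 26):
N(13)−V(21)=-8≡18 → S
Y(24)−Y(24)=0 → A

SA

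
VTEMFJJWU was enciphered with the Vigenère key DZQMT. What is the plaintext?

Repeat the key across the ciphertext: DZQMTDZQM
V(21)−D(3): 18 → S
T(19)−Z(25): -6≡20 → U
E(4)−Q(16): -12≡14 → O
M(12)−M(12): 0 → A
F(5)−T(19): -14≡12 → M
J(9)−D(3): 6 → G
J(9)−Z(25): -16≡10 → K
W(22)−Q(16): 6 → G
U(20)−M(12): 8 → I

SUOAMGKGI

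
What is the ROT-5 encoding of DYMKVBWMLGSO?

IDRPAGBRQLXT

D(3): 3+5=8 → I
Y(24): 24+5=29≡3 → D
M(12): 12+5=17 → R
K(10): 10+5=15 → P
V(21): 21+5=26≡0 → A
B(1): 1+5=6 → G
W(22): 22+5=27≡1 → B
M(12): 12+5=17 → R
L(11): 11+5=16 → Q
G(6): 6+5=11 → L
S(18): 18+5=23 → X
O(14): 14+5=19 → T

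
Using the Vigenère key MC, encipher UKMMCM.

GMYOOO

Repeat the key across the message: MCMCMC
U(20)+M(12): 32≡6 → G
K(10)+C(2): 12 → M
M(12)+M(12): 24 → Y
M(12)+C(2): 14 → O
C(2)+M(12): 14 → O
M(12)+C(2): 14 → O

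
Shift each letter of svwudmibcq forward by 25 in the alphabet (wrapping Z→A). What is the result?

ruvtclhabp

s(18): 18+25=43≡17 → r
v(21): 21+25=46≡20 → u
w(22): 22+25=47≡21 → v
u(20): 20+25=45≡19 → t
d(3): 3+25=28≡2 → c
m(12): 12+25=37≡11 → l
i(8): 8+25=33≡7 → h
b(1): 1+25=26≡0 → a
c(2): 2+25=27≡1 → b
q(16): 16+25=41≡15 → p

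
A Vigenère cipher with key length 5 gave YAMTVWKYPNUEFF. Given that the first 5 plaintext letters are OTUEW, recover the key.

KHSPZ

Subtract each crib letter from the matching ciphertext letter (mod 26):
Y(24)−O(14)=10 → K
A(0)−T(19)=-19≡7 → H
M(12)−U(20)=-8≡18 → S
T(19)−E(4)=15 → P
V(21)−W(22)=-1≡25 → Z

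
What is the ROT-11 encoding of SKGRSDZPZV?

S(18): 18+11=29≡3 → D
K(10): 10+11=21 → V
G(6): 6+11=17 → R
R(17): 17+11=28≡2 → C
S(18): 18+11=29≡3 → D
D(3): 3+11=14 → O
Z(25): 25+11=36≡10 → K
P(15): 15+11=26≡0 → A
Z(25): 25+11=36≡10 → K
V(21): 21+11=32≡6 → G

DVRCDOKAKG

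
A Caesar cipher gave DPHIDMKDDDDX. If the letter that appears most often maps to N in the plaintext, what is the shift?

16

The most frequent ciphertext letter is D (appears 6 times).
D is position 3; N is position 13.
Shift = -10≡16.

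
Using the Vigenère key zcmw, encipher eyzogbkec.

dalkfdwab

Repeat the key across the message: zcmwzcmwz
e(4)+z(25): 29≡3 → d
y(24)+c(2): 26≡0 → a
z(25)+m(12): 37≡11 → l
o(14)+w(22): 36≡10 → k
g(6)+z(25): 31≡5 → f
b(1)+c(2): 3 → d
k(10)+m(12): 22 → w
e(4)+w(22): 26≡0 → a
c(2)+z(25): 27≡1 → b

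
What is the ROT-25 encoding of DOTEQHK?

CNSDPGJ

D(3): 3+25=28≡2 → C
O(14): 14+25=39≡13 → N
T(19): 19+25=44≡18 → S
E(4): 4+25=29≡3 → D
Q(16): 16+25=41≡15 → P
H(7): 7+25=32≡6 → G
K(10): 10+25=35≡9 → J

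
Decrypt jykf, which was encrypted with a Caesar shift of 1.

j(9): 9−1=8 → i
y(24): 24−1=23 → x
k(10): 10−1=9 → j
f(5): 5−1=4 → e

ixje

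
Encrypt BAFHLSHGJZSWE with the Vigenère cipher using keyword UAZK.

Repeat the key across the message: UAZKUAZKUAZKU
B(1)+U(20): 21 → V
A(0)+A(0): 0 → A
F(5)+Z(25): 30≡4 → E
H(7)+K(10): 17 → R
L(11)+U(20): 31≡5 → F
S(18)+A(0): 18 → S
H(7)+Z(25): 32≡6 → G
G(6)+K(10): 16 → Q
J(9)+U(20): 29≡3 → D
Z(25)+A(0): 25 → Z
S(18)+Z(25): 43≡17 → R
W(22)+K(10): 32≡6 → G
E(4)+U(20): 24 → Y

VAERFSGQDZRGY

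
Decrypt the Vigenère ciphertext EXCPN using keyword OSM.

QFQBV

Repeat the key across the ciphertext: OSMOS
E(4)−O(14): -10≡16 → Q
X(23)−S(18): 5 → F
C(2)−M(12): -10≡16 → Q
P(15)−O(14): 1 → B
N(13)−S(18): -5≡21 → V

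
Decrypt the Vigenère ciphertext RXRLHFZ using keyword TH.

Repeat the key across the ciphertext: THTHTHT
R(17)−T(19): -2≡24 → Y
X(23)−H(7): 16 → Q
R(17)−T(19): -2≡24 → Y
L(11)−H(7): 4 → E
H(7)−T(19): -12≡14 → O
F(5)−H(7): -2≡24 → Y
Z(25)−T(19): 6 → G

YQYEOYG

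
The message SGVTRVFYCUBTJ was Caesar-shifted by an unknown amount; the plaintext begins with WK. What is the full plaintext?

WKZXVZJCGYFXN

From the crib: S(18)−W(22)=-4≡22, so the shift is 22.
Subtract 22 from each ciphertext letter:
S(18): 18−22=-4≡22 → W
G(6): 6−22=-16≡10 → K
V(21): 21−22=-1≡25 → Z
T(19): 19−22=-3≡23 → X
R(17): 17−22=-5≡21 → V
V(21): 21−22=-1≡25 → Z
F(5): 5−22=-17≡9 → J
Y(24): 24−22=2 → C
C(2): 2−22=-20≡6 → G
U(20): 20−22=-2≡24 → Y
B(1): 1−22=-21≡5 → F
T(19): 19−22=-3≡23 → X
J(9): 9−22=-13≡13 → N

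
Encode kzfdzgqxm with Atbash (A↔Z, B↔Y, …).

k(10) → p(15)
z(25) → a(0)
f(5) → u(20)
d(3) → w(22)
z(25) → a(0)
g(6) → t(19)
q(16) → j(9)
x(23) → c(2)
m(12) → n(13)

pauwatjcn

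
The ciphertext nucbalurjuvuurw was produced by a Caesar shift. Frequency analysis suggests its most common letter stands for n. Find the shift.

7

The most frequent ciphertext letter is u (appears 5 times).
u is position 20; n is position 13.
Shift = 7.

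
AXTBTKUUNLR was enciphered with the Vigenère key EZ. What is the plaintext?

WYPCPLQVJMN

Repeat the key across the ciphertext: EZEZEZEZEZE
A(0)−E(4): -4≡22 → W
X(23)−Z(25): -2≡24 → Y
T(19)−E(4): 15 → P
B(1)−Z(25): -24≡2 → C
T(19)−E(4): 15 → P
K(10)−Z(25): -15≡11 → L
U(20)−E(4): 16 → Q
U(20)−Z(25): -5≡21 → V
N(13)−E(4): 9 → J
L(11)−Z(25): -14≡12 → M
R(17)−E(4): 13 → N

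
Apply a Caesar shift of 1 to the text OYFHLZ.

O(14): 14+1=15 → P
Y(24): 24+1=25 → Z
F(5): 5+1=6 → G
H(7): 7+1=8 → I
L(11): 11+1=12 → M
Z(25): 25+1=26≡0 → A

PZGIMA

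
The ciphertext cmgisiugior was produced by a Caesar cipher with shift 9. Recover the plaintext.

c(2): 2−9=-7≡19 → t
m(12): 12−9=3 → d
g(6): 6−9=-3≡23 → x
i(8): 8−9=-1≡25 → z
s(18): 18−9=9 → j
i(8): 8−9=-1≡25 → z
u(20): 20−9=11 → l
g(6): 6−9=-3≡23 → x
i(8): 8−9=-1≡25 → z
o(14): 14−9=5 → f
r(17): 17−9=8 → i

tdxzjzlxzfi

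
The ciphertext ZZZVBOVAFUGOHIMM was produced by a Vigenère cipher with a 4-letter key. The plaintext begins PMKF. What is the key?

Subtract each crib letter from the matching ciphertext letter (mod 26):
Z(25)−P(15)=10 → K
Z(25)−M(12)=13 → N
Z(25)−K(10)=15 → P
V(21)−F(5)=16 → Q

KNPQ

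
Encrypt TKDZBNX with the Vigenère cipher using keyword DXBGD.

Repeat the key across the message: DXBGDDX
T(19)+D(3): 22 → W
K(10)+X(23): 33≡7 → H
D(3)+B(1): 4 → E
Z(25)+G(6): 31≡5 → F
B(1)+D(3): 4 → E
N(13)+D(3): 16 → Q
X(23)+X(23): 46≡20 → U

WHEFEQU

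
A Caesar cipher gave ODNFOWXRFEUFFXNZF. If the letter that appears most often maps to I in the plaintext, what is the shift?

23

The most frequent ciphertext letter is F (appears 5 times).
F is position 5; I is position 8.
Shift = -3≡23.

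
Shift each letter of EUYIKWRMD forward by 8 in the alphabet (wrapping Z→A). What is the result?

E(4): 4+8=12 → M
U(20): 20+8=28≡2 → C
Y(24): 24+8=32≡6 → G
I(8): 8+8=16 → Q
K(10): 10+8=18 → S
W(22): 22+8=30≡4 → E
R(17): 17+8=25 → Z
M(12): 12+8=20 → U
D(3): 3+8=11 → L

MCGQSEZUL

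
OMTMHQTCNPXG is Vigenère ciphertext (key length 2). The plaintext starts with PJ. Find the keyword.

Subtract each crib letter from the matching ciphertext letter (mod 26):
O(14)−P(15)=-1≡25 → Z
M(12)−J(9)=3 → D

ZD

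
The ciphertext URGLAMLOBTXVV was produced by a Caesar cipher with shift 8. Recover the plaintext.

MJYDSEDGTLPNN

U(20): 20−8=12 → M
R(17): 17−8=9 → J
G(6): 6−8=-2≡24 → Y
L(11): 11−8=3 → D
A(0): 0−8=-8≡18 → S
M(12): 12−8=4 → E
L(11): 11−8=3 → D
O(14): 14−8=6 → G
B(1): 1−8=-7≡19 → T
T(19): 19−8=11 → L
X(23): 23−8=15 → P
V(21): 21−8=13 → N
V(21): 21−8=13 → N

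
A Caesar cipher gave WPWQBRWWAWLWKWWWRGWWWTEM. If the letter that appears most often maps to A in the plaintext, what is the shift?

22

The most frequent ciphertext letter is W (appears 12 times).
W is position 22; A is position 0.
Shift = 22.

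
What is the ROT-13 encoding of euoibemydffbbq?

rhbvorzlqssood

e(4): 4+13=17 → r
u(20): 20+13=33≡7 → h
o(14): 14+13=27≡1 → b
i(8): 8+13=21 → v
b(1): 1+13=14 → o
e(4): 4+13=17 → r
m(12): 12+13=25 → z
y(24): 24+13=37≡11 → l
d(3): 3+13=16 → q
f(5): 5+13=18 → s
f(5): 5+13=18 → s
b(1): 1+13=14 → o
b(1): 1+13=14 → o
q(16): 16+13=29≡3 → d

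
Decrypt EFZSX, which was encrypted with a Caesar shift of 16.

OPJCH

E(4): 4−16=-12≡14 → O
F(5): 5−16=-11≡15 → P
Z(25): 25−16=9 → J
S(18): 18−16=2 → C
X(23): 23−16=7 → H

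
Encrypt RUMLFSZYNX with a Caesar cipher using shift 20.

LOGFZMTSHR

R(17): 17+20=37≡11 → L
U(20): 20+20=40≡14 → O
M(12): 12+20=32≡6 → G
L(11): 11+20=31≡5 → F
F(5): 5+20=25 → Z
S(18): 18+20=38≡12 → M
Z(25): 25+20=45≡19 → T
Y(24): 24+20=44≡18 → S
N(13): 13+20=33≡7 → H
X(23): 23+20=43≡17 → R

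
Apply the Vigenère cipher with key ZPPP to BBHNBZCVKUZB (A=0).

AQWCAORKJJOQ

Repeat the key across the message: ZPPPZPPPZPPP
B(1)+Z(25): 26≡0 → A
B(1)+P(15): 16 → Q
H(7)+P(15): 22 → W
N(13)+P(15): 28≡2 → C
B(1)+Z(25): 26≡0 → A
Z(25)+P(15): 40≡14 → O
C(2)+P(15): 17 → R
V(21)+P(15): 36≡10 → K
K(10)+Z(25): 35≡9 → J
U(20)+P(15): 35≡9 → J
Z(25)+P(15): 40≡14 → O
B(1)+P(15): 16 → Q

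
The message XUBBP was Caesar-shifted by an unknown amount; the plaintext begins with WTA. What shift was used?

From the crib: X(23)−W(22)=1, so the shift is 1.

1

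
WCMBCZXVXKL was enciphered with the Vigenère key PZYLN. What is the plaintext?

Repeat the key across the ciphertext: PZYLNPZYLNP
W(22)−P(15): 7 → H
C(2)−Z(25): -23≡3 → D
M(12)−Y(24): -12≡14 → O
B(1)−L(11): -10≡16 → Q
C(2)−N(13): -11≡15 → P
Z(25)−P(15): 10 → K
X(23)−Z(25): -2≡24 → Y
V(21)−Y(24): -3≡23 → X
X(23)−L(11): 12 → M
K(10)−N(13): -3≡23 → X
L(11)−P(15): -4≡22 → W

HDOQPKYXMXW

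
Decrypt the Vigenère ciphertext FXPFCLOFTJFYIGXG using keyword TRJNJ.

Repeat the key across the ciphertext: TRJNJTRJNJTRJNJT
F(5)−T(19): -14≡12 → M
X(23)−R(17): 6 → G
P(15)−J(9): 6 → G
F(5)−N(13): -8≡18 → S
C(2)−J(9): -7≡19 → T
L(11)−T(19): -8≡18 → S
O(14)−R(17): -3≡23 → X
F(5)−J(9): -4≡22 → W
T(19)−N(13): 6 → G
J(9)−J(9): 0 → A
F(5)−T(19): -14≡12 → M
Y(24)−R(17): 7 → H
I(8)−J(9): -1≡25 → Z
G(6)−N(13): -7≡19 → T
X(23)−J(9): 14 → O
G(6)−T(19): -13≡13 → N

MGGSTSXWGAMHZTON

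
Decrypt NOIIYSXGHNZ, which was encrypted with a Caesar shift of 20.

N(13): 13−20=-7≡19 → T
O(14): 14−20=-6≡20 → U
I(8): 8−20=-12≡14 → O
I(8): 8−20=-12≡14 → O
Y(24): 24−20=4 → E
S(18): 18−20=-2≡24 → Y
X(23): 23−20=3 → D
G(6): 6−20=-14≡12 → M
H(7): 7−20=-13≡13 → N
N(13): 13−20=-7≡19 → T
Z(25): 25−20=5 → F

TUOOEYDMNTF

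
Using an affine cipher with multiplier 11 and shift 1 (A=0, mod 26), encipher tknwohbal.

chojzambs

t(19): 11·19+1=210≡2 → c
k(10): 11·10+1=111≡7 → h
n(13): 11·13+1=144≡14 → o
w(22): 11·22+1=243≡9 → j
o(14): 11·14+1=155≡25 → z
h(7): 11·7+1=78≡0 → a
b(1): 11·1+1=12 → m
a(0): 11·0+1=1 → b
l(11): 11·11+1=122≡18 → s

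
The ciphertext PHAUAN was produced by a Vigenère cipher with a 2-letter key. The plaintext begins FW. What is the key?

KL

Subtract each crib letter from the matching ciphertext letter (mod 26):
P(15)−F(5)=10 → K
H(7)−W(22)=-15≡11 → L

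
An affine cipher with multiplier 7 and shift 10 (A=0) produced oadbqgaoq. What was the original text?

igzvmsgim

The inverse of 7 mod 26 is 15, since 7·15=105≡1. Apply D(y)=15·(y−10) mod 26:
o(14): 15·(14−10)=60≡8 → i
a(0): 15·(0−10)=-150≡6 → g
d(3): 15·(3−10)=-105≡25 → z
b(1): 15·(1−10)=-135≡21 → v
q(16): 15·(16−10)=90≡12 → m
g(6): 15·(6−10)=-60≡18 → s
a(0): 15·(0−10)=-150≡6 → g
o(14): 15·(14−10)=60≡8 → i
q(16): 15·(16−10)=90≡12 → m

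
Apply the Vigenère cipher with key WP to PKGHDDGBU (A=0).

Repeat the key across the message: WPWPWPWPW
P(15)+W(22): 37≡11 → L
K(10)+P(15): 25 → Z
G(6)+W(22): 28≡2 → C
H(7)+P(15): 22 → W
D(3)+W(22): 25 → Z
D(3)+P(15): 18 → S
G(6)+W(22): 28≡2 → C
B(1)+P(15): 16 → Q
U(20)+W(22): 42≡16 → Q

LZCWZSCQQ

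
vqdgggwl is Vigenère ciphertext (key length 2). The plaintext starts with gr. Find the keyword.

Subtract each crib letter from the matching ciphertext letter (mod 26):
v(21)−g(6)=15 → p
q(16)−r(17)=-1≡25 → z

pz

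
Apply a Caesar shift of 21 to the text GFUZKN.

G(6): 6+21=27≡1 → B
F(5): 5+21=26≡0 → A
U(20): 20+21=41≡15 → P
Z(25): 25+21=46≡20 → U
K(10): 10+21=31≡5 → F
N(13): 13+21=34≡8 → I

BAPUFI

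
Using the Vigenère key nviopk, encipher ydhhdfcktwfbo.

Repeat the key across the message: nviopknviopkn
y(24)+n(13): 37≡11 → l
d(3)+v(21): 24 → y
h(7)+i(8): 15 → p
h(7)+o(14): 21 → v
d(3)+p(15): 18 → s
f(5)+k(10): 15 → p
c(2)+n(13): 15 → p
k(10)+v(21): 31≡5 → f
t(19)+i(8): 27≡1 → b
w(22)+o(14): 36≡10 → k
f(5)+p(15): 20 → u
b(1)+k(10): 11 → l
o(14)+n(13): 27≡1 → b

lypvsppfbkulb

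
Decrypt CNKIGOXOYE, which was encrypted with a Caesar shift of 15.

C(2): 2−15=-13≡13 → N
N(13): 13−15=-2≡24 → Y
K(10): 10−15=-5≡21 → V
I(8): 8−15=-7≡19 → T
G(6): 6−15=-9≡17 → R
O(14): 14−15=-1≡25 → Z
X(23): 23−15=8 → I
O(14): 14−15=-1≡25 → Z
Y(24): 24−15=9 → J
E(4): 4−15=-11≡15 → P

NYVTRZIZJP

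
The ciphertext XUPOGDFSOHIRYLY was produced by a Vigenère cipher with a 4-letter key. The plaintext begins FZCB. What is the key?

SVNN

Subtract each crib letter from the matching ciphertext letter (mod 26):
X(23)−F(5)=18 → S
U(20)−Z(25)=-5≡21 → V
P(15)−C(2)=13 → N
O(14)−B(1)=13 → N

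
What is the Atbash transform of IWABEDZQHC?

I(8) → R(17)
W(22) → D(3)
A(0) → Z(25)
B(1) → Y(24)
E(4) → V(21)
D(3) → W(22)
Z(25) → A(0)
Q(16) → J(9)
H(7) → S(18)
C(2) → X(23)

RDZYVWAJSX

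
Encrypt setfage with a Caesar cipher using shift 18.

kwlxsyw

s(18): 18+18=36≡10 → k
e(4): 4+18=22 → w
t(19): 19+18=37≡11 → l
f(5): 5+18=23 → x
a(0): 0+18=18 → s
g(6): 6+18=24 → y
e(4): 4+18=22 → w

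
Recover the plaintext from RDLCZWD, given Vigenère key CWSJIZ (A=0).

PHTTRXB

Repeat the key across the ciphertext: CWSJIZC
R(17)−C(2): 15 → P
D(3)−W(22): -19≡7 → H
L(11)−S(18): -7≡19 → T
C(2)−J(9): -7≡19 → T
Z(25)−I(8): 17 → R
W(22)−Z(25): -3≡23 → X
D(3)−C(2): 1 → B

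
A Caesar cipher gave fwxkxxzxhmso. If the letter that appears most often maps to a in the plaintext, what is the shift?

23

The most frequent ciphertext letter is x (appears 4 times).
x is position 23; a is position 0.
Shift = 23.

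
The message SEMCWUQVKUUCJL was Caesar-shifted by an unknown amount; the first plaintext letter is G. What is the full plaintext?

From the crib: S(18)−G(6)=12, so the shift is 12.
Subtract 12 from each ciphertext letter:
S(18): 18−12=6 → G
E(4): 4−12=-8≡18 → S
M(12): 12−12=0 → A
C(2): 2−12=-10≡16 → Q
W(22): 22−12=10 → K
U(20): 20−12=8 → I
Q(16): 16−12=4 → E
V(21): 21−12=9 → J
K(10): 10−12=-2≡24 → Y
U(20): 20−12=8 → I
U(20): 20−12=8 → I
C(2): 2−12=-10≡16 → Q
J(9): 9−12=-3≡23 → X
L(11): 11−12=-1≡25 → Z

GSAQKIEJYIIQXZ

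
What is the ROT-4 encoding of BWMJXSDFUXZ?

B(1): 1+4=5 → F
W(22): 22+4=26≡0 → A
M(12): 12+4=16 → Q
J(9): 9+4=13 → N
X(23): 23+4=27≡1 → B
S(18): 18+4=22 → W
D(3): 3+4=7 → H
F(5): 5+4=9 → J
U(20): 20+4=24 → Y
X(23): 23+4=27≡1 → B
Z(25): 25+4=29≡3 → D

FAQNBWHJYBD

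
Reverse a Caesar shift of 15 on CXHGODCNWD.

NISRZONYHO

C(2): 2−15=-13≡13 → N
X(23): 23−15=8 → I
H(7): 7−15=-8≡18 → S
G(6): 6−15=-9≡17 → R
O(14): 14−15=-1≡25 → Z
D(3): 3−15=-12≡14 → O
C(2): 2−15=-13≡13 → N
N(13): 13−15=-2≡24 → Y
W(22): 22−15=7 → H
D(3): 3−15=-12≡14 → O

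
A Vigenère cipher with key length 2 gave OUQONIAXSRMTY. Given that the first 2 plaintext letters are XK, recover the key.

Subtract each crib letter from the matching ciphertext letter (mod 26):
O(14)−X(23)=-9≡17 → R
U(20)−K(10)=10 → K

RK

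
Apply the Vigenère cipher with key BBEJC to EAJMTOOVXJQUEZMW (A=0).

FBNVVPPZGLRVIIOX

Repeat the key across the message: BBEJCBBEJCBBEJCB
E(4)+B(1): 5 → F
A(0)+B(1): 1 → B
J(9)+E(4): 13 → N
M(12)+J(9): 21 → V
T(19)+C(2): 21 → V
O(14)+B(1): 15 → P
O(14)+B(1): 15 → P
V(21)+E(4): 25 → Z
X(23)+J(9): 32≡6 → G
J(9)+C(2): 11 → L
Q(16)+B(1): 17 → R
U(20)+B(1): 21 → V
E(4)+E(4): 8 → I
Z(25)+J(9): 34≡8 → I
M(12)+C(2): 14 → O
W(22)+B(1): 23 → X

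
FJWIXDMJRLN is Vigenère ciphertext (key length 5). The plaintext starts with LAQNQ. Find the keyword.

Subtract each crib letter from the matching ciphertext letter (mod 26):
F(5)−L(11)=-6≡20 → U
J(9)−A(0)=9 → J
W(22)−Q(16)=6 → G
I(8)−N(13)=-5≡21 → V
X(23)−Q(16)=7 → H

UJGVH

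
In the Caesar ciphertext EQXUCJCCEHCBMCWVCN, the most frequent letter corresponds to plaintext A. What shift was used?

The most frequent ciphertext letter is C (appears 6 times).
C is position 2; A is position 0.
Shift = 2.

2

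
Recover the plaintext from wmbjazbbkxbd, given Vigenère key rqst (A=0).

Repeat the key across the ciphertext: rqstrqstrqst
w(22)−r(17): 5 → f
m(12)−q(16): -4≡22 → w
b(1)−s(18): -17≡9 → j
j(9)−t(19): -10≡16 → q
a(0)−r(17): -17≡9 → j
z(25)−q(16): 9 → j
b(1)−s(18): -17≡9 → j
b(1)−t(19): -18≡8 → i
k(10)−r(17): -7≡19 → t
x(23)−q(16): 7 → h
b(1)−s(18): -17≡9 → j
d(3)−t(19): -16≡10 → k

fwjqjjjithjk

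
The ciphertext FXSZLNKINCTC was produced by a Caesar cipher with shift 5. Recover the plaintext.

F(5): 5−5=0 → A
X(23): 23−5=18 → S
S(18): 18−5=13 → N
Z(25): 25−5=20 → U
L(11): 11−5=6 → G
N(13): 13−5=8 → I
K(10): 10−5=5 → F
I(8): 8−5=3 → D
N(13): 13−5=8 → I
C(2): 2−5=-3≡23 → X
T(19): 19−5=14 → O
C(2): 2−5=-3≡23 → X

ASNUGIFDIXOX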